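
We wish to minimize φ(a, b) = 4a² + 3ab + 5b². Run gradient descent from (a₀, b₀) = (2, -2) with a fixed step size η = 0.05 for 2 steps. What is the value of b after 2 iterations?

∇φ = (8a + 3b, 3a + 10b)
Step 1: at (2, -2), ∇φ = (10, -14) → (2, -2) − 0.05·(10, -14) = (1.5, -1.3)
Step 2: at (1.5, -1.3), ∇φ = (8.1, -8.5) → (1.5, -1.3) − 0.05·(8.1, -8.5) = (1.095, -0.875)
b = -0.875

-0.875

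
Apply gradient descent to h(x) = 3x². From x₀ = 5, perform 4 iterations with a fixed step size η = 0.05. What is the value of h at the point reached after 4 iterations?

h′(x) = 6x
Step 1: h′(5) = 30; x₁ = 5 − 0.05·30 = 3.5
Step 2: h′(3.5) = 21; x₂ = 3.5 − 0.05·21 = 2.45
Step 3: h′(2.45) = 14.7; x₃ = 2.45 − 0.05·14.7 = 1.715
Step 4: h′(1.715) = 10.29; x₄ = 1.715 − 0.05·10.29 = 1.2005
h(1.2005) = 4.32360075

4.32360075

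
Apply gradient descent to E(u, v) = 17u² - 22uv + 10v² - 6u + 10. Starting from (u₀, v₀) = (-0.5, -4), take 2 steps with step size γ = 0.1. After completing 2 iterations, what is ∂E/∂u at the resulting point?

∇E = (34u - 22v - 6, -22u + 20v)
Step 1: at (-0.5, -4), ∇E = (65, -69) → (-0.5, -4) − 0.1·(65, -69) = (-7, 2.9)
Step 2: at (-7, 2.9), ∇E = (-307.8, 212) → (-7, 2.9) − 0.1·(-307.8, 212) = (23.78, -18.3)
∂E/∂u at (23.78, -18.3) = 1205.12

1205.12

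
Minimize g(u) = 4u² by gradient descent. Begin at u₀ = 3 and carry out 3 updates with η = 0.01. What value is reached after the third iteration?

g′(u) = 8u
u₁ = 3 − 0.01·24 = 2.76
u₂ = 2.76 − 0.01·22.08 = 2.5392
u₃ = 2.5392 − 0.01·20.3136 = 2.336064

2.336064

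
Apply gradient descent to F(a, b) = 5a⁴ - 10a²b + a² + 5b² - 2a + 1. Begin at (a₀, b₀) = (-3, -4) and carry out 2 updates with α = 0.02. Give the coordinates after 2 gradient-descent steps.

(-825.8770304, 31.44352)

∇F = (20a³ - 20ab + 2a - 2, -10a² + 10b)
Step 1: at (-3, -4), ∇F = (-788, -130) → (-3, -4) − 0.02·(-788, -130) = (12.76, -1.4)
Step 2: at (12.76, -1.4), ∇F = (41931.85152, -1642.176) → (12.76, -1.4) − 0.02·(41931.85152, -1642.176) = (-825.8770304, 31.44352)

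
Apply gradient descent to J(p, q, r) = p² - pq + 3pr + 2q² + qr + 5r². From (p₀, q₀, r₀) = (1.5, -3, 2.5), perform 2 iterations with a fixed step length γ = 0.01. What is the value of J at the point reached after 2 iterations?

42.3619320375

∇J = (2p - q + 3r, -p + 4q + r, 3p + q + 10r)
(p₁, q₁, r₁) = (1.5, -3, 2.5) − 0.01·(13.5, -11, 26.5) = (1.365, -2.89, 2.235)
(p₂, q₂, r₂) = (1.365, -2.89, 2.235) − 0.01·(12.325, -10.69, 23.555) = (1.24175, -2.7831, 1.99945)
J(1.24175, -2.7831, 1.99945) = 42.3619320375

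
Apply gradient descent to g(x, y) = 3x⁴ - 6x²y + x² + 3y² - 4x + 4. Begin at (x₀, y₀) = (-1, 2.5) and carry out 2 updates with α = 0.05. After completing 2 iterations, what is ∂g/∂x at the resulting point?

9.266170079232

∇g = (12x³ - 12xy + 2x - 4, -6x² + 6y)
(x₁, y₁) = (-1, 2.5) − 0.05·(12, 9) = (-1.6, 2.05)
(x₂, y₂) = (-1.6, 2.05) − 0.05·(-16.992, -3.06) = (-0.7504, 2.203)
∂g/∂x at (-0.7504, 2.203) = 9.266170079232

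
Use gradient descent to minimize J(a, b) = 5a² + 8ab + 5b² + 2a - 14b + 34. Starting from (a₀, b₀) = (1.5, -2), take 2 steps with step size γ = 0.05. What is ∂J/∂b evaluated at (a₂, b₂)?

-9.42

∇J = (10a + 8b + 2, 8a + 10b - 14)
(a₁, b₁) = (1.5, -2) − 0.05·(1, -22) = (1.45, -0.9)
(a₂, b₂) = (1.45, -0.9) − 0.05·(9.3, -11.4) = (0.985, -0.33)
∂J/∂b at (0.985, -0.33) = -9.42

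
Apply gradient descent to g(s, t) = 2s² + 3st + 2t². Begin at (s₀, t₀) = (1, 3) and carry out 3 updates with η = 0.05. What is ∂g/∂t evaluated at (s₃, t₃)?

∇g = (4s + 3t, 3s + 4t)
Step 1: at (1, 3), ∇g = (13, 15) → (1, 3) − 0.05·(13, 15) = (0.35, 2.25)
Step 2: at (0.35, 2.25), ∇g = (8.15, 10.05) → (0.35, 2.25) − 0.05·(8.15, 10.05) = (-0.0575, 1.7475)
Step 3: at (-0.0575, 1.7475), ∇g = (5.0125, 6.8175) → (-0.0575, 1.7475) − 0.05·(5.0125, 6.8175) = (-0.308125, 1.406625)
∂g/∂t at (-0.308125, 1.406625) = 4.702125

4.702125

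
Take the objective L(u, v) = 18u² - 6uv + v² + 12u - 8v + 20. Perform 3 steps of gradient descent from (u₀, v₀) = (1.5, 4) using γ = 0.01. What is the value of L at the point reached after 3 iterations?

∇L = (36u - 6v + 12, -6u + 2v - 8)
(u₁, v₁) = (1.5, 4) − 0.01·(42, -9) = (1.08, 4.09)
(u₂, v₂) = (1.08, 4.09) − 0.01·(26.34, -6.3) = (0.8166, 4.153)
(u₃, v₃) = (0.8166, 4.153) − 0.01·(16.4796, -4.5936) = (0.651804, 4.198936)
L(0.651804, 4.198936) = 3.08719602832

3.08719602832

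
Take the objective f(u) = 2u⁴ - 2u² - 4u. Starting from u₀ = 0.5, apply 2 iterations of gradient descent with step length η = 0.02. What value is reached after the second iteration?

0.69344

f′(u) = 8u³ - 4u - 4
u₁ = 0.5 − 0.02·(-5) = 0.6
u₂ = 0.6 − 0.02·(-4.672) = 0.69344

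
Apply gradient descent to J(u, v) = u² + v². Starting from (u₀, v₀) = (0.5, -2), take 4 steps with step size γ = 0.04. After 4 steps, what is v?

-1.43278592

∇J = (2u, 2v)
Step 1: at (0.5, -2), ∇J = (1, -4) → (0.5, -2) − 0.04·(1, -4) = (0.46, -1.84)
Step 2: at (0.46, -1.84), ∇J = (0.92, -3.68) → (0.46, -1.84) − 0.04·(0.92, -3.68) = (0.4232, -1.6928)
Step 3: at (0.4232, -1.6928), ∇J = (0.8464, -3.3856) → (0.4232, -1.6928) − 0.04·(0.8464, -3.3856) = (0.389344, -1.557376)
Step 4: at (0.389344, -1.557376), ∇J = (0.778688, -3.114752) → (0.389344, -1.557376) − 0.04·(0.778688, -3.114752) = (0.35819648, -1.43278592)
v = -1.43278592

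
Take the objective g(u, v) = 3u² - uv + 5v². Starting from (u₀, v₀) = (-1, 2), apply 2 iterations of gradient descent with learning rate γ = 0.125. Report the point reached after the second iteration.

(-0.078125, 0.15625)

∇g = (6u - v, -u + 10v)
Step 1: at (-1, 2), ∇g = (-8, 21) → (-1, 2) − 0.125·(-8, 21) = (0, -0.625)
Step 2: at (0, -0.625), ∇g = (0.625, -6.25) → (0, -0.625) − 0.125·(0.625, -6.25) = (-0.078125, 0.15625)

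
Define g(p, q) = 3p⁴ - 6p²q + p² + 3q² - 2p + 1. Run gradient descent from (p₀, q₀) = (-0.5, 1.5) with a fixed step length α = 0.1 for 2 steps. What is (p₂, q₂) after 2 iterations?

(-0.38615, 0.8415)

∇g = (12p³ - 12pq + 2p - 2, -6p² + 6q)
Step 1: at (-0.5, 1.5), ∇g = (4.5, 7.5) → (-0.5, 1.5) − 0.1·(4.5, 7.5) = (-0.95, 0.75)
Step 2: at (-0.95, 0.75), ∇g = (-5.6385, -0.915) → (-0.95, 0.75) − 0.1·(-5.6385, -0.915) = (-0.38615, 0.8415)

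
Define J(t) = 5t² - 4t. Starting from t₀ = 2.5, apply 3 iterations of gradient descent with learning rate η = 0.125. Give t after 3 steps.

0.3671875

J′(t) = 10t - 4
t₁ = 2.5 − 0.125·21 = -0.125
t₂ = -0.125 − 0.125·(-5.25) = 0.53125
t₃ = 0.53125 − 0.125·1.3125 = 0.3671875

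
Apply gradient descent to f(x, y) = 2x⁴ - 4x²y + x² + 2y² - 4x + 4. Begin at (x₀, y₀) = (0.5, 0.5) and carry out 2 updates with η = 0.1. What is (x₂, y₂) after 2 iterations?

∇f = (8x³ - 8xy + 2x - 4, -4x² + 4y)
Step 1: at (0.5, 0.5), ∇f = (-4, 1) → (0.5, 0.5) − 0.1·(-4, 1) = (0.9, 0.4)
Step 2: at (0.9, 0.4), ∇f = (0.752, -1.64) → (0.9, 0.4) − 0.1·(0.752, -1.64) = (0.8248, 0.564)

(0.8248, 0.564)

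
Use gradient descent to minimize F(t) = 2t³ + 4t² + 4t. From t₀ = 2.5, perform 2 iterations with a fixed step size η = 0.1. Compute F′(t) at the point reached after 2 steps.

430.4415135

F′(t) = 6t² + 8t + 4
t₁ = 2.5 − 0.1·61.5 = -3.65
t₂ = -3.65 − 0.1·54.735 = -9.1235
F′(t) at (-9.1235) = 430.4415135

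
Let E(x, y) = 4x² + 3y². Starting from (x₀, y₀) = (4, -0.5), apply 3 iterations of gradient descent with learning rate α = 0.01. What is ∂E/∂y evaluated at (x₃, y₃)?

-2.491752

∇E = (8x, 6y)
(x₁, y₁) = (4, -0.5) − 0.01·(32, -3) = (3.68, -0.47)
(x₂, y₂) = (3.68, -0.47) − 0.01·(29.44, -2.82) = (3.3856, -0.4418)
(x₃, y₃) = (3.3856, -0.4418) − 0.01·(27.0848, -2.6508) = (3.114752, -0.415292)
∂E/∂y at (3.114752, -0.415292) = -2.491752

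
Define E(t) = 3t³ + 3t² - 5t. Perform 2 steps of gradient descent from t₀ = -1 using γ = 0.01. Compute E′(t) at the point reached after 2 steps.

E′(t) = 9t² + 6t - 5
t₁ = -1 − 0.01·(-2) = -0.98
t₂ = -0.98 − 0.01·(-2.2364) = -0.957636
E′(t) at (-0.957636) = -2.492215623536

-2.492215623536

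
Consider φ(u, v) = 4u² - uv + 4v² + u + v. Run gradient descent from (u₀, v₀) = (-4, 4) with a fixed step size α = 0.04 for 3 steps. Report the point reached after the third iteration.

(-1.138112, 0.95904)

∇φ = (8u - v + 1, -u + 8v + 1)
(u₁, v₁) = (-4, 4) − 0.04·(-35, 37) = (-2.6, 2.52)
(u₂, v₂) = (-2.6, 2.52) − 0.04·(-22.32, 23.76) = (-1.7072, 1.5696)
(u₃, v₃) = (-1.7072, 1.5696) − 0.04·(-14.2272, 15.264) = (-1.138112, 0.95904)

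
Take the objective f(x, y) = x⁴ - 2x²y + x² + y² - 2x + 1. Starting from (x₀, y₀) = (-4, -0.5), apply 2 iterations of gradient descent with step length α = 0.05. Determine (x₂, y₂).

∇f = (4x³ - 4xy + 2x - 2, -2x² + 2y)
(x₁, y₁) = (-4, -0.5) − 0.05·(-274, -33) = (9.7, 1.15)
(x₂, y₂) = (9.7, 1.15) − 0.05·(3623.472, -185.88) = (-171.4736, 10.444)

(-171.4736, 10.444)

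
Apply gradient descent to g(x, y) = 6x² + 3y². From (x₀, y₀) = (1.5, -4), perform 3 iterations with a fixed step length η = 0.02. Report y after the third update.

∇g = (12x, 6y)
Step 1: at (1.5, -4), ∇g = (18, -24) → (1.5, -4) − 0.02·(18, -24) = (1.14, -3.52)
Step 2: at (1.14, -3.52), ∇g = (13.68, -21.12) → (1.14, -3.52) − 0.02·(13.68, -21.12) = (0.8664, -3.0976)
Step 3: at (0.8664, -3.0976), ∇g = (10.3968, -18.5856) → (0.8664, -3.0976) − 0.02·(10.3968, -18.5856) = (0.658464, -2.725888)
y = -2.725888

-2.725888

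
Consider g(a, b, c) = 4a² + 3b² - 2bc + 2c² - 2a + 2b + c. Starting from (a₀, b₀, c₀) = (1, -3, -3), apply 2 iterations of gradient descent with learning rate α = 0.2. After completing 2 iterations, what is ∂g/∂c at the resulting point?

-1

∇g = (8a - 2, 6b - 2c + 2, -2b + 4c + 1)
(a₁, b₁, c₁) = (1, -3, -3) − 0.2·(6, -10, -5) = (-0.2, -1, -2)
(a₂, b₂, c₂) = (-0.2, -1, -2) − 0.2·(-3.6, 0, -5) = (0.52, -1, -1)
∂g/∂c at (0.52, -1, -1) = -1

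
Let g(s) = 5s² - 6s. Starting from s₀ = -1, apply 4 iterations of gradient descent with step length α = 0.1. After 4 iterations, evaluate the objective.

-1.8

g′(s) = 10s - 6
Step 1: g′(-1) = -16; s₁ = -1 − 0.1·(-16) = 0.6
Step 2: g′(0.6) = 0; s₂ = 0.6 − 0.1·0 = 0.6
Step 3: g′(0.6) = 0; s₃ = 0.6 − 0.1·0 = 0.6
Step 4: g′(0.6) = 0; s₄ = 0.6 − 0.1·0 = 0.6
g(0.6) = -1.8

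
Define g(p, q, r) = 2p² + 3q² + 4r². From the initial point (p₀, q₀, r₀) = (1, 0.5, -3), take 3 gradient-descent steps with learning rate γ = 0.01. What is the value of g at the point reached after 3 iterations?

∇g = (4p, 6q, 8r)
Step 1: at (1, 0.5, -3), ∇g = (4, 3, -24) → (1, 0.5, -3) − 0.01·(4, 3, -24) = (0.96, 0.47, -2.76)
Step 2: at (0.96, 0.47, -2.76), ∇g = (3.84, 2.82, -22.08) → (0.96, 0.47, -2.76) − 0.01·(3.84, 2.82, -22.08) = (0.9216, 0.4418, -2.5392)
Step 3: at (0.9216, 0.4418, -2.5392), ∇g = (3.6864, 2.6508, -20.3136) → (0.9216, 0.4418, -2.5392) − 0.01·(3.6864, 2.6508, -20.3136) = (0.884736, 0.415292, -2.336064)
g(0.884736, 0.415292, -2.336064) = 23.911697963568

23.911697963568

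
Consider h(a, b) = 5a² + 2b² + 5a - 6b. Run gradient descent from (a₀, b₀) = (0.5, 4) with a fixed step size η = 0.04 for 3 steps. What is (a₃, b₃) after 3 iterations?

(-0.284, 2.98176)

∇h = (10a + 5, 4b - 6)
Step 1: at (0.5, 4), ∇h = (10, 10) → (0.5, 4) − 0.04·(10, 10) = (0.1, 3.6)
Step 2: at (0.1, 3.6), ∇h = (6, 8.4) → (0.1, 3.6) − 0.04·(6, 8.4) = (-0.14, 3.264)
Step 3: at (-0.14, 3.264), ∇h = (3.6, 7.056) → (-0.14, 3.264) − 0.04·(3.6, 7.056) = (-0.284, 2.98176)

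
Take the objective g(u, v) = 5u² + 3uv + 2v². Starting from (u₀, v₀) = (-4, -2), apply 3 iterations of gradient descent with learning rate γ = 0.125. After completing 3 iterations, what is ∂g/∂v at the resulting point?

1.05078125

∇g = (10u + 3v, 3u + 4v)
(u₁, v₁) = (-4, -2) − 0.125·(-46, -20) = (1.75, 0.5)
(u₂, v₂) = (1.75, 0.5) − 0.125·(19, 7.25) = (-0.625, -0.40625)
(u₃, v₃) = (-0.625, -0.40625) − 0.125·(-7.46875, -3.5) = (0.30859375, 0.03125)
∂g/∂v at (0.30859375, 0.03125) = 1.05078125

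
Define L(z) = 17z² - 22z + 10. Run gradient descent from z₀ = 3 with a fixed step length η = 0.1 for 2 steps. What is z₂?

14.2

L′(z) = 34z - 22
Step 1: L′(3) = 80; z₁ = 3 − 0.1·80 = -5
Step 2: L′(-5) = -192; z₂ = -5 − 0.1·(-192) = 14.2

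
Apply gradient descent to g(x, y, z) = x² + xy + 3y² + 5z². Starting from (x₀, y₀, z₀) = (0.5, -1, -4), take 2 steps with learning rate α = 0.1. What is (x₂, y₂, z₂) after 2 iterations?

(0.445, -0.23, 0)

∇g = (2x + y, x + 6y, 10z)
(x₁, y₁, z₁) = (0.5, -1, -4) − 0.1·(0, -5.5, -40) = (0.5, -0.45, 0)
(x₂, y₂, z₂) = (0.5, -0.45, 0) − 0.1·(0.55, -2.2, 0) = (0.445, -0.23, 0)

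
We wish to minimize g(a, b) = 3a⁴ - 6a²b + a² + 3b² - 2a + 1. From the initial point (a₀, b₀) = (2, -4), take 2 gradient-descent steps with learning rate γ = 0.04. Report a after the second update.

92.26101248

∇g = (12a³ - 12ab + 2a - 2, -6a² + 6b)
(a₁, b₁) = (2, -4) − 0.04·(194, -48) = (-5.76, -2.08)
(a₂, b₂) = (-5.76, -2.08) − 0.04·(-2450.525312, -211.5456) = (92.26101248, 6.381824)
a = 92.26101248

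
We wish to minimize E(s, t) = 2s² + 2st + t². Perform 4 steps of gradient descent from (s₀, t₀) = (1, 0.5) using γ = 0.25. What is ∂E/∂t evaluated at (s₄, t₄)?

∇E = (4s + 2t, 2s + 2t)
Step 1: at (1, 0.5), ∇E = (5, 3) → (1, 0.5) − 0.25·(5, 3) = (-0.25, -0.25)
Step 2: at (-0.25, -0.25), ∇E = (-1.5, -1) → (-0.25, -0.25) − 0.25·(-1.5, -1) = (0.125, 0)
Step 3: at (0.125, 0), ∇E = (0.5, 0.25) → (0.125, 0) − 0.25·(0.5, 0.25) = (0, -0.0625)
Step 4: at (0, -0.0625), ∇E = (-0.125, -0.125) → (0, -0.0625) − 0.25·(-0.125, -0.125) = (0.03125, -0.03125)
∂E/∂t at (0.03125, -0.03125) = 0

0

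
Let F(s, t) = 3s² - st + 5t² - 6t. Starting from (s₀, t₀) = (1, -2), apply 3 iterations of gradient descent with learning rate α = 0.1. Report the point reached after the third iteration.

∇F = (6s - t, -s + 10t - 6)
(s₁, t₁) = (1, -2) − 0.1·(8, -27) = (0.2, 0.7)
(s₂, t₂) = (0.2, 0.7) − 0.1·(0.5, 0.8) = (0.15, 0.62)
(s₃, t₃) = (0.15, 0.62) − 0.1·(0.28, 0.05) = (0.122, 0.615)

(0.122, 0.615)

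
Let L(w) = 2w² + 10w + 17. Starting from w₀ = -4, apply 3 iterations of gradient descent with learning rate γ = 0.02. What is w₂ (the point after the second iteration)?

L′(w) = 4w + 10
Step 1: L′(-4) = -6; w₁ = -4 − 0.02·(-6) = -3.88
Step 2: L′(-3.88) = -5.52; w₂ = -3.88 − 0.02·(-5.52) = -3.7696

-3.7696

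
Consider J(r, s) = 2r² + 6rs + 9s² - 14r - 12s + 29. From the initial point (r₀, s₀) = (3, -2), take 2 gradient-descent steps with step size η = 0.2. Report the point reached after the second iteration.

∇J = (4r + 6s - 14, 6r + 18s - 12)
(r₁, s₁) = (3, -2) − 0.2·(-14, -30) = (5.8, 4)
(r₂, s₂) = (5.8, 4) − 0.2·(33.2, 94.8) = (-0.84, -14.96)

(-0.84, -14.96)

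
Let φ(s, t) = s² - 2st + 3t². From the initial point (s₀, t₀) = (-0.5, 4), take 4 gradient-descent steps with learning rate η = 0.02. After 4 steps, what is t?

2.36784128

∇φ = (2s - 2t, -2s + 6t)
(s₁, t₁) = (-0.5, 4) − 0.02·(-9, 25) = (-0.32, 3.5)
(s₂, t₂) = (-0.32, 3.5) − 0.02·(-7.64, 21.64) = (-0.1672, 3.0672)
(s₃, t₃) = (-0.1672, 3.0672) − 0.02·(-6.4688, 18.7376) = (-0.037824, 2.692448)
(s₄, t₄) = (-0.037824, 2.692448) − 0.02·(-5.460544, 16.230336) = (0.07138688, 2.36784128)
t = 2.36784128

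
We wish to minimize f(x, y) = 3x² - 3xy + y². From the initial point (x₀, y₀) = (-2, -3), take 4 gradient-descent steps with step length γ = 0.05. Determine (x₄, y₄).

(-1.6089125, -2.89756875)

∇f = (6x - 3y, -3x + 2y)
(x₁, y₁) = (-2, -3) − 0.05·(-3, 0) = (-1.85, -3)
(x₂, y₂) = (-1.85, -3) − 0.05·(-2.1, -0.45) = (-1.745, -2.9775)
(x₃, y₃) = (-1.745, -2.9775) − 0.05·(-1.5375, -0.72) = (-1.668125, -2.9415)
(x₄, y₄) = (-1.668125, -2.9415) − 0.05·(-1.18425, -0.878625) = (-1.6089125, -2.89756875)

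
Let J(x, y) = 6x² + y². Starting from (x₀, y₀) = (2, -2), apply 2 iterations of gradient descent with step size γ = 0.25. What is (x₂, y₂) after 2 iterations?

∇J = (12x, 2y)
Step 1: at (2, -2), ∇J = (24, -4) → (2, -2) − 0.25·(24, -4) = (-4, -1)
Step 2: at (-4, -1), ∇J = (-48, -2) → (-4, -1) − 0.25·(-48, -2) = (8, -0.5)

(8, -0.5)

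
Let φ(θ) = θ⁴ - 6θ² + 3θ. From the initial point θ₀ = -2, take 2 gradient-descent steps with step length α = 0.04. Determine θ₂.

-1.85088

φ′(θ) = 4θ³ - 12θ + 3
θ₁ = -2 − 0.04·(-5) = -1.8
θ₂ = -1.8 − 0.04·1.272 = -1.85088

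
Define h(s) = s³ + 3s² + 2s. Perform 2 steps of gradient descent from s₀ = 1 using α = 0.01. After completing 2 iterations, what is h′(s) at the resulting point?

h′(s) = 3s² + 6s + 2
Step 1: h′(1) = 11; s₁ = 1 − 0.01·11 = 0.89
Step 2: h′(0.89) = 9.7163; s₂ = 0.89 − 0.01·9.7163 = 0.792837
h′(s) at (0.792837) = 8.642793525707

8.642793525707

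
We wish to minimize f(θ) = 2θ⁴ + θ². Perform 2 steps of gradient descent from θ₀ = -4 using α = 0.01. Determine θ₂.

1.03776

f′(θ) = 8θ³ + 2θ
Step 1: f′(-4) = -520; θ₁ = -4 − 0.01·(-520) = 1.2
Step 2: f′(1.2) = 16.224; θ₂ = 1.2 − 0.01·16.224 = 1.03776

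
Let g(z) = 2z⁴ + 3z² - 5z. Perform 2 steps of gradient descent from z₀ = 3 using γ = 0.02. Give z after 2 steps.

-0.65931008

g′(z) = 8z³ + 6z - 5
Step 1: g′(3) = 229; z₁ = 3 − 0.02·229 = -1.58
Step 2: g′(-1.58) = -46.034496; z₂ = -1.58 − 0.02·(-46.034496) = -0.65931008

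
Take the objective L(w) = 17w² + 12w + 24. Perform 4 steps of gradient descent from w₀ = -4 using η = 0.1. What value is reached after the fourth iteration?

L′(w) = 34w + 12
Step 1: L′(-4) = -124; w₁ = -4 − 0.1·(-124) = 8.4
Step 2: L′(8.4) = 297.6; w₂ = 8.4 − 0.1·297.6 = -21.36
Step 3: L′(-21.36) = -714.24; w₃ = -21.36 − 0.1·(-714.24) = 50.064
Step 4: L′(50.064) = 1714.176; w₄ = 50.064 − 0.1·1714.176 = -121.3536

-121.3536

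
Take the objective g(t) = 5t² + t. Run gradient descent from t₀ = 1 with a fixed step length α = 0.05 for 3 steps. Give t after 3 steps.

g′(t) = 10t + 1
t₁ = 1 − 0.05·11 = 0.45
t₂ = 0.45 − 0.05·5.5 = 0.175
t₃ = 0.175 − 0.05·2.75 = 0.0375

0.0375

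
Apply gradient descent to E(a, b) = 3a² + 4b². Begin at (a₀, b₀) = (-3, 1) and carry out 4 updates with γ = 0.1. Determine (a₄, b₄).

∇E = (6a, 8b)
Step 1: at (-3, 1), ∇E = (-18, 8) → (-3, 1) − 0.1·(-18, 8) = (-1.2, 0.2)
Step 2: at (-1.2, 0.2), ∇E = (-7.2, 1.6) → (-1.2, 0.2) − 0.1·(-7.2, 1.6) = (-0.48, 0.04)
Step 3: at (-0.48, 0.04), ∇E = (-2.88, 0.32) → (-0.48, 0.04) − 0.1·(-2.88, 0.32) = (-0.192, 0.008)
Step 4: at (-0.192, 0.008), ∇E = (-1.152, 0.064) → (-0.192, 0.008) − 0.1·(-1.152, 0.064) = (-0.0768, 0.0016)

(-0.0768, 0.0016)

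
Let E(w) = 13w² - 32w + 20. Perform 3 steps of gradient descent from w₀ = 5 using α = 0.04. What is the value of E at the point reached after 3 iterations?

E′(w) = 26w - 32
Step 1: E′(5) = 98; w₁ = 5 − 0.04·98 = 1.08
Step 2: E′(1.08) = -3.92; w₂ = 1.08 − 0.04·(-3.92) = 1.2368
Step 3: E′(1.2368) = 0.1568; w₃ = 1.2368 − 0.04·0.1568 = 1.230528
E(1.230528) = 0.307693064192

0.307693064192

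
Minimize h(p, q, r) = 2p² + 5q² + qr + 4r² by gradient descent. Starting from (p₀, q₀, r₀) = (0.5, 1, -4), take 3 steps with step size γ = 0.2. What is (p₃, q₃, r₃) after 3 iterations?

(0.004, 0.496, 0.816)

∇h = (4p, 10q + r, q + 8r)
(p₁, q₁, r₁) = (0.5, 1, -4) − 0.2·(2, 6, -31) = (0.1, -0.2, 2.2)
(p₂, q₂, r₂) = (0.1, -0.2, 2.2) − 0.2·(0.4, 0.2, 17.4) = (0.02, -0.24, -1.28)
(p₃, q₃, r₃) = (0.02, -0.24, -1.28) − 0.2·(0.08, -3.68, -10.48) = (0.004, 0.496, 0.816)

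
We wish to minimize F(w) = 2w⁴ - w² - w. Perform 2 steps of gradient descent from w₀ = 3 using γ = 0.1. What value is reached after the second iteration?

4566.8912

F′(w) = 8w³ - 2w - 1
w₁ = 3 − 0.1·209 = -17.9
w₂ = -17.9 − 0.1·(-45847.912) = 4566.8912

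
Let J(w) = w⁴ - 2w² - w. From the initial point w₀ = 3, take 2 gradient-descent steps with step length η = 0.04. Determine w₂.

J′(w) = 4w³ - 4w - 1
w₁ = 3 − 0.04·95 = -0.8
w₂ = -0.8 − 0.04·0.152 = -0.80608

-0.80608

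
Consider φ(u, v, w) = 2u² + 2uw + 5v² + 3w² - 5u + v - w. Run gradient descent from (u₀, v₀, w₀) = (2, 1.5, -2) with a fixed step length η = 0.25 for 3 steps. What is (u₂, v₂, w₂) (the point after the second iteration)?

∇φ = (4u + 2w - 5, 10v + 1, 2u + 6w - 1)
(u₁, v₁, w₁) = (2, 1.5, -2) − 0.25·(-1, 16, -9) = (2.25, -2.5, 0.25)
(u₂, v₂, w₂) = (2.25, -2.5, 0.25) − 0.25·(4.5, -24, 5) = (1.125, 3.5, -1)

(1.125, 3.5, -1)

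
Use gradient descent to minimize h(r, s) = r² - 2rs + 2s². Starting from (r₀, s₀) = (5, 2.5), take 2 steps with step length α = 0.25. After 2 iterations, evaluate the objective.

∇h = (2r - 2s, -2r + 4s)
Step 1: at (5, 2.5), ∇h = (5, 0) → (5, 2.5) − 0.25·(5, 0) = (3.75, 2.5)
Step 2: at (3.75, 2.5), ∇h = (2.5, 2.5) → (3.75, 2.5) − 0.25·(2.5, 2.5) = (3.125, 1.875)
h(3.125, 1.875) = 5.078125

5.078125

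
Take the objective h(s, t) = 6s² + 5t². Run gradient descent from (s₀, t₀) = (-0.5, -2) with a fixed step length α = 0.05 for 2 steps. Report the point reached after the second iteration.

∇h = (12s, 10t)
(s₁, t₁) = (-0.5, -2) − 0.05·(-6, -20) = (-0.2, -1)
(s₂, t₂) = (-0.2, -1) − 0.05·(-2.4, -10) = (-0.08, -0.5)

(-0.08, -0.5)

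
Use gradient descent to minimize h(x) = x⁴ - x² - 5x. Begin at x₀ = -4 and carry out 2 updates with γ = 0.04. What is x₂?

h′(x) = 4x³ - 2x - 5
x₁ = -4 − 0.04·(-253) = 6.12
x₂ = 6.12 − 0.04·899.643712 = -29.86574848

-29.86574848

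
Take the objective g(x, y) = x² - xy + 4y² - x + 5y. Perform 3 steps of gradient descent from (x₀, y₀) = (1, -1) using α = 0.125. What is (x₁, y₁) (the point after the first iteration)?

(0.75, -0.5)

∇g = (2x - y - 1, -x + 8y + 5)
(x₁, y₁) = (1, -1) − 0.125·(2, -4) = (0.75, -0.5)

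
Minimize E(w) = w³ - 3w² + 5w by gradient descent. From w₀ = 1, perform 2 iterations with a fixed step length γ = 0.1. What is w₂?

E′(w) = 3w² - 6w + 5
Step 1: E′(1) = 2; w₁ = 1 − 0.1·2 = 0.8
Step 2: E′(0.8) = 2.12; w₂ = 0.8 − 0.1·2.12 = 0.588

0.588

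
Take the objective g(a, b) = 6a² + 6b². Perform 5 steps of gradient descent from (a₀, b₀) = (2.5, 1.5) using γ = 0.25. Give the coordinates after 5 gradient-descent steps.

∇g = (12a, 12b)
Step 1: at (2.5, 1.5), ∇g = (30, 18) → (2.5, 1.5) − 0.25·(30, 18) = (-5, -3)
Step 2: at (-5, -3), ∇g = (-60, -36) → (-5, -3) − 0.25·(-60, -36) = (10, 6)
Step 3: at (10, 6), ∇g = (120, 72) → (10, 6) − 0.25·(120, 72) = (-20, -12)
Step 4: at (-20, -12), ∇g = (-240, -144) → (-20, -12) − 0.25·(-240, -144) = (40, 24)
Step 5: at (40, 24), ∇g = (480, 288) → (40, 24) − 0.25·(480, 288) = (-80, -48)

(-80, -48)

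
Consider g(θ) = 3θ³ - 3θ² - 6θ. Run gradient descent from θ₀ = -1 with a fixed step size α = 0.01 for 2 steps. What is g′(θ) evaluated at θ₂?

14.224329218169

g′(θ) = 9θ² - 6θ - 6
θ₁ = -1 − 0.01·9 = -1.09
θ₂ = -1.09 − 0.01·11.2329 = -1.202329
g′(θ) at (-1.202329) = 14.224329218169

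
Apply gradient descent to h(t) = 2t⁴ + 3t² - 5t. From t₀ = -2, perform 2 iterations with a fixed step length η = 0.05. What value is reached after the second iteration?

h′(t) = 8t³ + 6t - 5
Step 1: h′(-2) = -81; t₁ = -2 − 0.05·(-81) = 2.05
Step 2: h′(2.05) = 76.221; t₂ = 2.05 − 0.05·76.221 = -1.76105

-1.76105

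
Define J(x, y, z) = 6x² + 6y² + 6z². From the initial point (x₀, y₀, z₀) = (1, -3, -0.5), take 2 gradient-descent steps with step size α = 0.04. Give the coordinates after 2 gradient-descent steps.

∇J = (12x, 12y, 12z)
Step 1: at (1, -3, -0.5), ∇J = (12, -36, -6) → (1, -3, -0.5) − 0.04·(12, -36, -6) = (0.52, -1.56, -0.26)
Step 2: at (0.52, -1.56, -0.26), ∇J = (6.24, -18.72, -3.12) → (0.52, -1.56, -0.26) − 0.04·(6.24, -18.72, -3.12) = (0.2704, -0.8112, -0.1352)

(0.2704, -0.8112, -0.1352)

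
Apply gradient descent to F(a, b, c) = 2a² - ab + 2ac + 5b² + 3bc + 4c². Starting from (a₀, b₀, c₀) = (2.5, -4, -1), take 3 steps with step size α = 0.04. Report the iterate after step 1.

∇F = (4a - b + 2c, -a + 10b + 3c, 2a + 3b + 8c)
Step 1: at (2.5, -4, -1), ∇F = (12, -45.5, -15) → (2.5, -4, -1) − 0.04·(12, -45.5, -15) = (2.02, -2.18, -0.4)

(2.02, -2.18, -0.4)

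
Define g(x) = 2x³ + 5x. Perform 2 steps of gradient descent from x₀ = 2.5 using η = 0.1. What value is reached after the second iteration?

-4.0875

g′(x) = 6x² + 5
Step 1: g′(2.5) = 42.5; x₁ = 2.5 − 0.1·42.5 = -1.75
Step 2: g′(-1.75) = 23.375; x₂ = -1.75 − 0.1·23.375 = -4.0875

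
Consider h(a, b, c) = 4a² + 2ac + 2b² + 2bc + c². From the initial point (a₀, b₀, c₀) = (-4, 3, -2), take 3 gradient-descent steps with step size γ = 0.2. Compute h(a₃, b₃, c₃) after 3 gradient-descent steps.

∇h = (8a + 2c, 4b + 2c, 2a + 2b + 2c)
Step 1: at (-4, 3, -2), ∇h = (-36, 8, -6) → (-4, 3, -2) − 0.2·(-36, 8, -6) = (3.2, 1.4, -0.8)
Step 2: at (3.2, 1.4, -0.8), ∇h = (24, 4, 7.6) → (3.2, 1.4, -0.8) − 0.2·(24, 4, 7.6) = (-1.6, 0.6, -2.32)
Step 3: at (-1.6, 0.6, -2.32), ∇h = (-17.44, -2.24, -6.64) → (-1.6, 0.6, -2.32) − 0.2·(-17.44, -2.24, -6.64) = (1.888, 1.048, -0.992)
h(1.888, 1.048, -0.992) = 11.613824

11.613824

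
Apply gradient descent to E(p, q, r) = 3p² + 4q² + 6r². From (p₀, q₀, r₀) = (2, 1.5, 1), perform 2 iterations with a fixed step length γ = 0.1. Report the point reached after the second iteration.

(0.32, 0.06, 0.04)

∇E = (6p, 8q, 12r)
Step 1: at (2, 1.5, 1), ∇E = (12, 12, 12) → (2, 1.5, 1) − 0.1·(12, 12, 12) = (0.8, 0.3, -0.2)
Step 2: at (0.8, 0.3, -0.2), ∇E = (4.8, 2.4, -2.4) → (0.8, 0.3, -0.2) − 0.1·(4.8, 2.4, -2.4) = (0.32, 0.06, 0.04)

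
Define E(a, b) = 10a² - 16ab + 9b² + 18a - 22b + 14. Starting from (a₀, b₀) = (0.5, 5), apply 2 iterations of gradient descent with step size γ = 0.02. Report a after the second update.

∇E = (20a - 16b + 18, -16a + 18b - 22)
Step 1: at (0.5, 5), ∇E = (-52, 60) → (0.5, 5) − 0.02·(-52, 60) = (1.54, 3.8)
Step 2: at (1.54, 3.8), ∇E = (-12, 21.76) → (1.54, 3.8) − 0.02·(-12, 21.76) = (1.78, 3.3648)
a = 1.78

1.78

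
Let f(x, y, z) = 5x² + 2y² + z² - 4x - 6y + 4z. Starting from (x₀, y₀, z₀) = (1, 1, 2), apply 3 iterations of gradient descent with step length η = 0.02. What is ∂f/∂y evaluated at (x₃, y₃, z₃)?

-1.557376

∇f = (10x - 4, 4y - 6, 2z + 4)
(x₁, y₁, z₁) = (1, 1, 2) − 0.02·(6, -2, 8) = (0.88, 1.04, 1.84)
(x₂, y₂, z₂) = (0.88, 1.04, 1.84) − 0.02·(4.8, -1.84, 7.68) = (0.784, 1.0768, 1.6864)
(x₃, y₃, z₃) = (0.784, 1.0768, 1.6864) − 0.02·(3.84, -1.6928, 7.3728) = (0.7072, 1.110656, 1.538944)
∂f/∂y at (0.7072, 1.110656, 1.538944) = -1.557376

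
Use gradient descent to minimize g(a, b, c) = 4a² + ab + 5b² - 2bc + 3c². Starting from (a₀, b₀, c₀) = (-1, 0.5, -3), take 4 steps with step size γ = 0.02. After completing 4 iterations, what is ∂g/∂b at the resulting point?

2.69856704

∇g = (8a + b, a + 10b - 2c, -2b + 6c)
Step 1: at (-1, 0.5, -3), ∇g = (-7.5, 10, -19) → (-1, 0.5, -3) − 0.02·(-7.5, 10, -19) = (-0.85, 0.3, -2.62)
Step 2: at (-0.85, 0.3, -2.62), ∇g = (-6.5, 7.39, -16.32) → (-0.85, 0.3, -2.62) − 0.02·(-6.5, 7.39, -16.32) = (-0.72, 0.1522, -2.2936)
Step 3: at (-0.72, 0.1522, -2.2936), ∇g = (-5.6078, 5.3892, -14.066) → (-0.72, 0.1522, -2.2936) − 0.02·(-5.6078, 5.3892, -14.066) = (-0.607844, 0.044416, -2.01228)
Step 4: at (-0.607844, 0.044416, -2.01228), ∇g = (-4.818336, 3.860876, -12.162512) → (-0.607844, 0.044416, -2.01228) − 0.02·(-4.818336, 3.860876, -12.162512) = (-0.51147728, -0.03280152, -1.76902976)
∂g/∂b at (-0.51147728, -0.03280152, -1.76902976) = 2.69856704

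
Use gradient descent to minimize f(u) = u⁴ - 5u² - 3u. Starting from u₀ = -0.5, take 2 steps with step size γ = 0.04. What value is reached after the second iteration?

f′(u) = 4u³ - 10u - 3
Step 1: f′(-0.5) = 1.5; u₁ = -0.5 − 0.04·1.5 = -0.56
Step 2: f′(-0.56) = 1.897536; u₂ = -0.56 − 0.04·1.897536 = -0.63590144

-0.63590144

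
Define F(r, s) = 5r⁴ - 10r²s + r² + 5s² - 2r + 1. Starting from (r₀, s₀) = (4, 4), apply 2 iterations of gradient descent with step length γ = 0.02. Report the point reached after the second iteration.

∇F = (20r³ - 20rs + 2r - 2, -10r² + 10s)
(r₁, s₁) = (4, 4) − 0.02·(966, -120) = (-15.32, 6.4)
(r₂, s₂) = (-15.32, 6.4) − 0.02·(-69984.49536, -2283.024) = (1384.3699072, 52.06048)

(1384.3699072, 52.06048)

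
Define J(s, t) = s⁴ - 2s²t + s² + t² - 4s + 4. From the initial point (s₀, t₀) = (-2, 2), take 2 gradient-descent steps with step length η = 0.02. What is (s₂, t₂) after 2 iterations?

(-1.35118336, 2.089216)

∇J = (4s³ - 4st + 2s - 4, -2s² + 2t)
(s₁, t₁) = (-2, 2) − 0.02·(-24, -4) = (-1.52, 2.08)
(s₂, t₂) = (-1.52, 2.08) − 0.02·(-8.440832, -0.4608) = (-1.35118336, 2.089216)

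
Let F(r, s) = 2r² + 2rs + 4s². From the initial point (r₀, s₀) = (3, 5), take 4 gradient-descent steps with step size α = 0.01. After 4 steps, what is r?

2.22195888

∇F = (4r + 2s, 2r + 8s)
(r₁, s₁) = (3, 5) − 0.01·(22, 46) = (2.78, 4.54)
(r₂, s₂) = (2.78, 4.54) − 0.01·(20.2, 41.88) = (2.578, 4.1212)
(r₃, s₃) = (2.578, 4.1212) − 0.01·(18.5544, 38.1256) = (2.392456, 3.739944)
(r₄, s₄) = (2.392456, 3.739944) − 0.01·(17.049712, 34.704464) = (2.22195888, 3.39289936)
r = 2.22195888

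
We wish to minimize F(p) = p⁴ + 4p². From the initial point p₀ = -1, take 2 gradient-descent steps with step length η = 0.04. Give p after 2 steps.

-0.33110272

F′(p) = 4p³ + 8p
p₁ = -1 − 0.04·(-12) = -0.52
p₂ = -0.52 − 0.04·(-4.722432) = -0.33110272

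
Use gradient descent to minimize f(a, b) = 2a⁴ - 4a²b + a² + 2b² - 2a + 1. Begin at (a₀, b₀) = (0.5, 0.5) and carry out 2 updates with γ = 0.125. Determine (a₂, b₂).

∇f = (8a³ - 8ab + 2a - 2, -4a² + 4b)
(a₁, b₁) = (0.5, 0.5) − 0.125·(-2, 1) = (0.75, 0.375)
(a₂, b₂) = (0.75, 0.375) − 0.125·(0.625, -0.75) = (0.671875, 0.46875)

(0.671875, 0.46875)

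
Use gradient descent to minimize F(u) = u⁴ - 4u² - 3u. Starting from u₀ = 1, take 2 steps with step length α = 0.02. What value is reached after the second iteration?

F′(u) = 4u³ - 8u - 3
u₁ = 1 − 0.02·(-7) = 1.14
u₂ = 1.14 − 0.02·(-6.193824) = 1.26387648

1.26387648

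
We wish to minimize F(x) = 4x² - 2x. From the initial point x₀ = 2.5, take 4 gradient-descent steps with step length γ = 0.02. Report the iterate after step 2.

F′(x) = 8x - 2
x₁ = 2.5 − 0.02·18 = 2.14
x₂ = 2.14 − 0.02·15.12 = 1.8376

1.8376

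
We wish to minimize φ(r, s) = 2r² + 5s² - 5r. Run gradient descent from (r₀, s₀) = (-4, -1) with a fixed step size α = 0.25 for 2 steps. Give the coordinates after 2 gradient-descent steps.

(1.25, -2.25)

∇φ = (4r - 5, 10s)
Step 1: at (-4, -1), ∇φ = (-21, -10) → (-4, -1) − 0.25·(-21, -10) = (1.25, 1.5)
Step 2: at (1.25, 1.5), ∇φ = (0, 15) → (1.25, 1.5) − 0.25·(0, 15) = (1.25, -2.25)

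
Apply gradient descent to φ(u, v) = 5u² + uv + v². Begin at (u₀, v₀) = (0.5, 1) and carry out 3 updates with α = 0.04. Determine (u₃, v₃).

∇φ = (10u + v, u + 2v)
(u₁, v₁) = (0.5, 1) − 0.04·(6, 2.5) = (0.26, 0.9)
(u₂, v₂) = (0.26, 0.9) − 0.04·(3.5, 2.06) = (0.12, 0.8176)
(u₃, v₃) = (0.12, 0.8176) − 0.04·(2.0176, 1.7552) = (0.039296, 0.747392)

(0.039296, 0.747392)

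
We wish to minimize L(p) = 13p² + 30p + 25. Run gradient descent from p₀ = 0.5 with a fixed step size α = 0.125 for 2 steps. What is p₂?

L′(p) = 26p + 30
p₁ = 0.5 − 0.125·43 = -4.875
p₂ = -4.875 − 0.125·(-96.75) = 7.21875

7.21875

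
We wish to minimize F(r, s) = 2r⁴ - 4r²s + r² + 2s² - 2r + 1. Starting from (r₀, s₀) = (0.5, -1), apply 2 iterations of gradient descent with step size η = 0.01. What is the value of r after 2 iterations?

∇F = (8r³ - 8rs + 2r - 2, -4r² + 4s)
Step 1: at (0.5, -1), ∇F = (4, -5) → (0.5, -1) − 0.01·(4, -5) = (0.46, -0.95)
Step 2: at (0.46, -0.95), ∇F = (3.194688, -4.6464) → (0.46, -0.95) − 0.01·(3.194688, -4.6464) = (0.42805312, -0.903536)
r = 0.42805312

0.42805312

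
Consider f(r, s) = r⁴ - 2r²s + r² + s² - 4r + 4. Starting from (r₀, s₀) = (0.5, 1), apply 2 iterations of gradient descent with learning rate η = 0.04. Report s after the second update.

∇f = (4r³ - 4rs + 2r - 4, -2r² + 2s)
Step 1: at (0.5, 1), ∇f = (-4.5, 1.5) → (0.5, 1) − 0.04·(-4.5, 1.5) = (0.68, 0.94)
Step 2: at (0.68, 0.94), ∇f = (-3.939072, 0.9552) → (0.68, 0.94) − 0.04·(-3.939072, 0.9552) = (0.83756288, 0.901792)
s = 0.901792

0.901792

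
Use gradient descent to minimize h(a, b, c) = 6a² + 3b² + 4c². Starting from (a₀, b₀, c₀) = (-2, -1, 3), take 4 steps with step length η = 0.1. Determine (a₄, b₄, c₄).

∇h = (12a, 6b, 8c)
(a₁, b₁, c₁) = (-2, -1, 3) − 0.1·(-24, -6, 24) = (0.4, -0.4, 0.6)
(a₂, b₂, c₂) = (0.4, -0.4, 0.6) − 0.1·(4.8, -2.4, 4.8) = (-0.08, -0.16, 0.12)
(a₃, b₃, c₃) = (-0.08, -0.16, 0.12) − 0.1·(-0.96, -0.96, 0.96) = (0.016, -0.064, 0.024)
(a₄, b₄, c₄) = (0.016, -0.064, 0.024) − 0.1·(0.192, -0.384, 0.192) = (-0.0032, -0.0256, 0.0048)

(-0.0032, -0.0256, 0.0048)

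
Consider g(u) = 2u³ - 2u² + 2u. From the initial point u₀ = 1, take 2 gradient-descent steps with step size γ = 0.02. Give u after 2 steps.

g′(u) = 6u² - 4u + 2
u₁ = 1 − 0.02·4 = 0.92
u₂ = 0.92 − 0.02·3.3984 = 0.852032

0.852032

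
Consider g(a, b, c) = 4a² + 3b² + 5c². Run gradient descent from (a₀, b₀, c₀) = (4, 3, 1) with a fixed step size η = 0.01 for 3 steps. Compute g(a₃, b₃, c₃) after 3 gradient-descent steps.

∇g = (8a, 6b, 10c)
(a₁, b₁, c₁) = (4, 3, 1) − 0.01·(32, 18, 10) = (3.68, 2.82, 0.9)
(a₂, b₂, c₂) = (3.68, 2.82, 0.9) − 0.01·(29.44, 16.92, 9) = (3.3856, 2.6508, 0.81)
(a₃, b₃, c₃) = (3.3856, 2.6508, 0.81) − 0.01·(27.0848, 15.9048, 8.1) = (3.114752, 2.491752, 0.729)
g(3.114752, 2.491752, 0.729) = 60.090409174528

60.090409174528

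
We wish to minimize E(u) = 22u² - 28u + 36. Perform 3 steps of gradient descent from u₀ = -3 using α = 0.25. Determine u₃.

3637

E′(u) = 44u - 28
u₁ = -3 − 0.25·(-160) = 37
u₂ = 37 − 0.25·1600 = -363
u₃ = -363 − 0.25·(-16000) = 3637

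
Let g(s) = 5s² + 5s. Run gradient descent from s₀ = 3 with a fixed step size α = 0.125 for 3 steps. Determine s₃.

g′(s) = 10s + 5
s₁ = 3 − 0.125·35 = -1.375
s₂ = -1.375 − 0.125·(-8.75) = -0.28125
s₃ = -0.28125 − 0.125·2.1875 = -0.5546875

-0.5546875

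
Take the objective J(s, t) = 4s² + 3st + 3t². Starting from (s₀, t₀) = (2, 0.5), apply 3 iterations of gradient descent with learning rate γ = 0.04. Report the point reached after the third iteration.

(0.595648, -0.14176)

∇J = (8s + 3t, 3s + 6t)
(s₁, t₁) = (2, 0.5) − 0.04·(17.5, 9) = (1.3, 0.14)
(s₂, t₂) = (1.3, 0.14) − 0.04·(10.82, 4.74) = (0.8672, -0.0496)
(s₃, t₃) = (0.8672, -0.0496) − 0.04·(6.7888, 2.304) = (0.595648, -0.14176)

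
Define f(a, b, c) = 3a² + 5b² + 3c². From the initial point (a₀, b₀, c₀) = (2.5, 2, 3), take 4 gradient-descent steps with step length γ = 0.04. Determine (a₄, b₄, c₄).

∇f = (6a, 10b, 6c)
(a₁, b₁, c₁) = (2.5, 2, 3) − 0.04·(15, 20, 18) = (1.9, 1.2, 2.28)
(a₂, b₂, c₂) = (1.9, 1.2, 2.28) − 0.04·(11.4, 12, 13.68) = (1.444, 0.72, 1.7328)
(a₃, b₃, c₃) = (1.444, 0.72, 1.7328) − 0.04·(8.664, 7.2, 10.3968) = (1.09744, 0.432, 1.316928)
(a₄, b₄, c₄) = (1.09744, 0.432, 1.316928) − 0.04·(6.58464, 4.32, 7.901568) = (0.8340544, 0.2592, 1.00086528)

(0.8340544, 0.2592, 1.00086528)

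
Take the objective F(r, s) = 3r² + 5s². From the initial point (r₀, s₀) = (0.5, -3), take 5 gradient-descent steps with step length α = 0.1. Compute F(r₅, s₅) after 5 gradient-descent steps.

∇F = (6r, 10s)
(r₁, s₁) = (0.5, -3) − 0.1·(3, -30) = (0.2, 0)
(r₂, s₂) = (0.2, 0) − 0.1·(1.2, 0) = (0.08, 0)
(r₃, s₃) = (0.08, 0) − 0.1·(0.48, 0) = (0.032, 0)
(r₄, s₄) = (0.032, 0) − 0.1·(0.192, 0) = (0.0128, 0)
(r₅, s₅) = (0.0128, 0) − 0.1·(0.0768, 0) = (0.00512, 0)
F(0.00512, 0) = 0.0000786432

0.0000786432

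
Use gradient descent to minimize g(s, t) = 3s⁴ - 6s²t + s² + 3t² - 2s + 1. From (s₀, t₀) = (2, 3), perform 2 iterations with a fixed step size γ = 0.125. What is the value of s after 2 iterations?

-4.7890625

∇g = (12s³ - 12st + 2s - 2, -6s² + 6t)
Step 1: at (2, 3), ∇g = (26, -6) → (2, 3) − 0.125·(26, -6) = (-1.25, 3.75)
Step 2: at (-1.25, 3.75), ∇g = (28.3125, 13.125) → (-1.25, 3.75) − 0.125·(28.3125, 13.125) = (-4.7890625, 2.109375)
s = -4.7890625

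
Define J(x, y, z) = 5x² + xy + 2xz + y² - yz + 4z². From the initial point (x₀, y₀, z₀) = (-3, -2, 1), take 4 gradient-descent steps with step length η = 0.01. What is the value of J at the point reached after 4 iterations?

∇J = (10x + y + 2z, x + 2y - z, 2x - y + 8z)
Step 1: at (-3, -2, 1), ∇J = (-30, -8, 4) → (-3, -2, 1) − 0.01·(-30, -8, 4) = (-2.7, -1.92, 0.96)
Step 2: at (-2.7, -1.92, 0.96), ∇J = (-27, -7.5, 4.2) → (-2.7, -1.92, 0.96) − 0.01·(-27, -7.5, 4.2) = (-2.43, -1.845, 0.918)
Step 3: at (-2.43, -1.845, 0.918), ∇J = (-24.309, -7.038, 4.329) → (-2.43, -1.845, 0.918) − 0.01·(-24.309, -7.038, 4.329) = (-2.18691, -1.77462, 0.87471)
Step 4: at (-2.18691, -1.77462, 0.87471), ∇J = (-21.8943, -6.61086, 4.39848) → (-2.18691, -1.77462, 0.87471) − 0.01·(-21.8943, -6.61086, 4.39848) = (-1.967967, -1.7085114, 0.8307252)
J(-1.967967, -1.7085114, 0.8307252) = 26.5558171704894

26.5558171704894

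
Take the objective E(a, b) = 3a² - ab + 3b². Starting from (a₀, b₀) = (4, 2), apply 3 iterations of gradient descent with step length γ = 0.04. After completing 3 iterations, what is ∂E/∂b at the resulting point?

5.067264

∇E = (6a - b, -a + 6b)
Step 1: at (4, 2), ∇E = (22, 8) → (4, 2) − 0.04·(22, 8) = (3.12, 1.68)
Step 2: at (3.12, 1.68), ∇E = (17.04, 6.96) → (3.12, 1.68) − 0.04·(17.04, 6.96) = (2.4384, 1.4016)
Step 3: at (2.4384, 1.4016), ∇E = (13.2288, 5.9712) → (2.4384, 1.4016) − 0.04·(13.2288, 5.9712) = (1.909248, 1.162752)
∂E/∂b at (1.909248, 1.162752) = 5.067264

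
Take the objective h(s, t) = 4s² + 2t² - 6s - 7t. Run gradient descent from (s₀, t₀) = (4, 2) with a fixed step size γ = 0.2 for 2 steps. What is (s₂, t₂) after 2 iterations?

∇h = (8s - 6, 4t - 7)
(s₁, t₁) = (4, 2) − 0.2·(26, 1) = (-1.2, 1.8)
(s₂, t₂) = (-1.2, 1.8) − 0.2·(-15.6, 0.2) = (1.92, 1.76)

(1.92, 1.76)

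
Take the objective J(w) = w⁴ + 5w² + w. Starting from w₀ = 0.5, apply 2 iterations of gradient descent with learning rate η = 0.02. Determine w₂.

0.27194776

J′(w) = 4w³ + 10w + 1
Step 1: J′(0.5) = 6.5; w₁ = 0.5 − 0.02·6.5 = 0.37
Step 2: J′(0.37) = 4.902612; w₂ = 0.37 − 0.02·4.902612 = 0.27194776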